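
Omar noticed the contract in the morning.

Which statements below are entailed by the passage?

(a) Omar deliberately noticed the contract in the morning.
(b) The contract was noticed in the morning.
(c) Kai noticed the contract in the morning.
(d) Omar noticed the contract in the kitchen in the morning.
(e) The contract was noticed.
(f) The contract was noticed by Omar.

(a) Not entailed — 'deliberately' adds information not in the original event.
(b) Entailed — the original entails any weakening of itself; this just generalizes the agent.
(c) Not entailed — the passage has Omar noticing the contract, not Kai.
(d) Not entailed — 'in the kitchen' adds information not in the original event.
(e) Entailed — every conjunct here is already in the original noticing event.
(f) Entailed — every conjunct here is already in the original noticing event.

(b), (e), (f)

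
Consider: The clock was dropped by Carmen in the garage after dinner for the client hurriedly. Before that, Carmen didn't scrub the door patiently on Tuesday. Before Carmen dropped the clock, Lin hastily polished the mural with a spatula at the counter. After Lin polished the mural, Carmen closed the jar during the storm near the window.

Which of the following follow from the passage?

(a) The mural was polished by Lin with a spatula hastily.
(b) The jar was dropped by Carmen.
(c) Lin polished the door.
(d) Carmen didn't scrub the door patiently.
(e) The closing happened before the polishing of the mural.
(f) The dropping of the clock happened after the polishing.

(a), (f)

(a) Entailed — this follows by dropping conjuncts from the polishing event's description.
(b) Not entailed — Carmen dropped the clock, not the jar; the jar belongs to the closing event.
(c) Not entailed — Lin polished the mural, not the door; the door belongs to the scrubbing event.
(d) Not entailed — dropping 'on Tuesday' under negation is not valid — the original leaves open that Carmen scrubbed the door some other way.
(e) Not entailed — the narrative places the polishing before the closing, not after.
(f) Entailed — the narrative places the polishing before the dropping.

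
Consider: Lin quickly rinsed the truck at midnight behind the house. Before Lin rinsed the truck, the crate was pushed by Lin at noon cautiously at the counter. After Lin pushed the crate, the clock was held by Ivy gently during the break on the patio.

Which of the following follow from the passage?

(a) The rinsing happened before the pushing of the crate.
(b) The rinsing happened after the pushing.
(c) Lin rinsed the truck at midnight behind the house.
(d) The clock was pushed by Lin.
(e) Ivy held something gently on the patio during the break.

(b), (c), (e)

(a) Not entailed — the narrative places the pushing before the rinsing, not after.
(b) Entailed — the narrative places the pushing before the rinsing.
(c) Entailed — this follows by dropping conjuncts from the rinsing event's description.
(d) Not entailed — Lin pushed the crate, not the clock; the clock belongs to the holding event.
(e) Entailed — this follows by dropping conjuncts from the holding event's description.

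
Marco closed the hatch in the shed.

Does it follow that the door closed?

no

Nothing is said about any door; only the hatch is affected.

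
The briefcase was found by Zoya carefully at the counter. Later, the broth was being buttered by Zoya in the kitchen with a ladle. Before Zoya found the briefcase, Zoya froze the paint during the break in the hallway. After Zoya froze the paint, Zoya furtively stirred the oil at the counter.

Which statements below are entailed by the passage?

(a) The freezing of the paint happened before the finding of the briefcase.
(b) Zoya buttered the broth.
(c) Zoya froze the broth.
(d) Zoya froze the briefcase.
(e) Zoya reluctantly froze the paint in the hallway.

(a) Entailed — the narrative places the freezing before the finding.
(b) Not entailed — 'was buttering' is progressive on an accomplishment; it does not entail the completed 'buttered'.
(c) Not entailed — Zoya froze the paint, not the broth; the broth belongs to the buttering event.
(d) Not entailed — Zoya froze the paint, not the briefcase; the briefcase belongs to the finding event.
(e) Not entailed — 'reluctantly' adds information not in the original event.

(a)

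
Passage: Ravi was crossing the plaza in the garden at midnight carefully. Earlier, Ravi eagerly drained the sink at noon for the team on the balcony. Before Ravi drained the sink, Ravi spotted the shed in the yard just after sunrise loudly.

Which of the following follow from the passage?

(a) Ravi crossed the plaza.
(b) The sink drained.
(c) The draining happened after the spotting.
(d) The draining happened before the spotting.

(a) Not entailed — 'was crossing' is progressive on an accomplishment; it does not entail the completed 'crossed'.
(b) Entailed — 'Ravi drained the sink' is causative; it entails the inchoative 'the sink drained'.
(c) Entailed — the narrative places the spotting before the draining.
(d) Not entailed — the narrative places the spotting before the draining, not after.

(b), (c)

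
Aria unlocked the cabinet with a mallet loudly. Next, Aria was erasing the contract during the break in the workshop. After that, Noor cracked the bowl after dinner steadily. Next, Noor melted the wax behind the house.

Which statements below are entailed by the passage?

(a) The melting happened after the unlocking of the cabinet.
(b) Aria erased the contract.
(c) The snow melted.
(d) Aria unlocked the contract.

(a)

(a) Entailed — the narrative places the unlocking before the melting.
(b) Not entailed — 'was erasing' is progressive on an accomplishment; it does not entail the completed 'erased'.
(c) Not entailed — the wax is what melted, not the snow.
(d) Not entailed — Aria unlocked the cabinet, not the contract; the contract belongs to the erasing event.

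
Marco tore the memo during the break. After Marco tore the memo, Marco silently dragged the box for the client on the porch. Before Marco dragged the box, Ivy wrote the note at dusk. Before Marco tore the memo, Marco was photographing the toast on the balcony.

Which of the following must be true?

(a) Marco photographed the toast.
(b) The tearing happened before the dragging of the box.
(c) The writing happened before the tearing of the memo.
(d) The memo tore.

(a) Not entailed — 'was photographing' is progressive on an accomplishment; it does not entail the completed 'photographed'.
(b) Entailed — the narrative places the tearing before the dragging.
(c) Not entailed — the narrative doesn't order the writing relative to the tearing.
(d) Entailed — 'Marco tore the memo' is causative; it entails the inchoative 'the memo tore'.

(b), (d)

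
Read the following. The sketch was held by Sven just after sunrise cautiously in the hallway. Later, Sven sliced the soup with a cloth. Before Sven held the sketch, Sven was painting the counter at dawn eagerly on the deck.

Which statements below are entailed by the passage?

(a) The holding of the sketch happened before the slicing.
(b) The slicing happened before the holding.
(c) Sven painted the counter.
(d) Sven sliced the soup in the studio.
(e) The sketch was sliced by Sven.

(a) Entailed — the narrative places the holding before the slicing.
(b) Not entailed — the narrative places the holding before the slicing, not after.
(c) Not entailed — 'was painting' is progressive on an accomplishment; it does not entail the completed 'painted'.
(d) Not entailed — 'in the studio' adds information not in the original event.
(e) Not entailed — Sven sliced the soup, not the sketch; the sketch belongs to the holding event.

(a)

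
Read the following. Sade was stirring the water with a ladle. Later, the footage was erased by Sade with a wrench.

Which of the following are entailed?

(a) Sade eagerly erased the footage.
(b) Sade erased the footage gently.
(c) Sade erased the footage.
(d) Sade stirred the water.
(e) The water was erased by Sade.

(c), (d)

(a) Not entailed — 'eagerly' adds information not in the original event.
(b) Not entailed — 'gently' adds information not in the original event.
(c) Entailed — every conjunct here is already in the original erasing event.
(d) Entailed — 'stir' is an activity; 'was stirring' entails that some stirring happened, so 'stirred' holds.
(e) Not entailed — Sade erased the footage, not the water; the water belongs to the stirring event.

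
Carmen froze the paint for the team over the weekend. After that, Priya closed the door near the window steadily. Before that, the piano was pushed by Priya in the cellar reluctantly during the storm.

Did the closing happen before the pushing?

The narrative orders the pushing before the closing.

no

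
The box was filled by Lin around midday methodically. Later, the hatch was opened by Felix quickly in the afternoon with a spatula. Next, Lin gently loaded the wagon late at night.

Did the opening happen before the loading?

yes

The narrative orders the opening before the loading.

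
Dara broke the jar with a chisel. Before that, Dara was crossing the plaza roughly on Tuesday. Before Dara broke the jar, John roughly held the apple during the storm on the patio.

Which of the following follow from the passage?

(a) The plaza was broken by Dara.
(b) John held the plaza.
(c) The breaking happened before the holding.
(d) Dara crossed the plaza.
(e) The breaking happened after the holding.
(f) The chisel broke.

(e)

(a) Not entailed — Dara broke the jar, not the plaza; the plaza belongs to the crossing event.
(b) Not entailed — John held the apple, not the plaza; the plaza belongs to the crossing event.
(c) Not entailed — the narrative places the holding before the breaking, not after.
(d) Not entailed — 'was crossing' is progressive on an accomplishment; it does not entail the completed 'crossed'.
(e) Entailed — the narrative places the holding before the breaking.
(f) Not entailed — the jar is what broke, not the chisel.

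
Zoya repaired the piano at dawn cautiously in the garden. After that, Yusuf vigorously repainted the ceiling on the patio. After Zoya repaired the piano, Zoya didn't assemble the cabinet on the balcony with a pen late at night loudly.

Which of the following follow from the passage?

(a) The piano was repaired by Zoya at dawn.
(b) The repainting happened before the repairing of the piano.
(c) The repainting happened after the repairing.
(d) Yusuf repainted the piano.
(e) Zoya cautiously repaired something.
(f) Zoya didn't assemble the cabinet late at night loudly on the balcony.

(a) Entailed — the original entails any weakening of itself; this just drops 'cautiously', 'in the garden'.
(b) Not entailed — the narrative places the repairing before the repainting, not after.
(c) Entailed — the narrative places the repairing before the repainting.
(d) Not entailed — Yusuf repainted the ceiling, not the piano; the piano belongs to the repairing event.
(e) Entailed — this follows by dropping conjuncts from the repairing event's description.
(f) Not entailed — dropping 'with a pen' under negation is not valid — the original leaves open that Zoya assembled the cabinet some other way.

(a), (c), (e)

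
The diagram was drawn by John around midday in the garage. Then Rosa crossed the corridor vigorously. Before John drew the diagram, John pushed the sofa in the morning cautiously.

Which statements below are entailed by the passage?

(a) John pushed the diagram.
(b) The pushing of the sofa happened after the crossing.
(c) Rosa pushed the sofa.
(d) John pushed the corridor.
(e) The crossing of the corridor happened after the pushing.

(a) Not entailed — John pushed the sofa, not the diagram; the diagram belongs to the drawing event.
(b) Not entailed — the narrative places the pushing before the crossing, not after.
(c) Not entailed — the passage has John pushing the sofa, not Rosa.
(d) Not entailed — John pushed the sofa, not the corridor; the corridor belongs to the crossing event.
(e) Entailed — the narrative places the pushing before the crossing.

(e)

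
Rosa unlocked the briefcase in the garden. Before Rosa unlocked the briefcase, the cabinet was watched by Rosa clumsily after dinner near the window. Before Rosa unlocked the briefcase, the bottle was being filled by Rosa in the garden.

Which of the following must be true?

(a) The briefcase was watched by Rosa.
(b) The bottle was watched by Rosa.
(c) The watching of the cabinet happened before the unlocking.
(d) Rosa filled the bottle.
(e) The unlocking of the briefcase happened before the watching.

(a) Not entailed — Rosa watched the cabinet, not the briefcase; the briefcase belongs to the unlocking event.
(b) Not entailed — Rosa watched the cabinet, not the bottle; the bottle belongs to the filling event.
(c) Entailed — the narrative places the watching before the unlocking.
(d) Not entailed — 'was filling' is progressive on an accomplishment; it does not entail the completed 'filled'.
(e) Not entailed — the narrative places the watching before the unlocking, not after.

(c)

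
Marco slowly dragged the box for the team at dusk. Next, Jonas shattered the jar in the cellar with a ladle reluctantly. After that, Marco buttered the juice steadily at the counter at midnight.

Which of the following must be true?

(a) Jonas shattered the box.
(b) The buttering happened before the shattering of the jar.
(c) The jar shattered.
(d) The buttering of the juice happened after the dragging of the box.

(a) Not entailed — Jonas shattered the jar, not the box; the box belongs to the dragging event.
(b) Not entailed — the narrative places the shattering before the buttering, not after.
(c) Entailed — 'Jonas shattered the jar' is causative; it entails the inchoative 'the jar shattered'.
(d) Entailed — the narrative places the dragging before the buttering.

(c), (d)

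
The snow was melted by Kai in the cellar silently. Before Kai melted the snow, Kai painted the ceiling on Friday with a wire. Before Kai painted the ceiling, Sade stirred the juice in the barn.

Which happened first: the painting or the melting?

the painting

The connectives place the painting before the melting.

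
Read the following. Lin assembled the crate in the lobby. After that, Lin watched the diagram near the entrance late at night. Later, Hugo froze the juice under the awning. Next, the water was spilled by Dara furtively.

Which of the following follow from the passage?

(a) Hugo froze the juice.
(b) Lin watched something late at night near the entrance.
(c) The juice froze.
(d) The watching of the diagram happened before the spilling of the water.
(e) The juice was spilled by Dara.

(a) Entailed — this follows by dropping conjuncts from the freezing event's description.
(b) Entailed — this follows by dropping conjuncts from the watching event's description.
(c) Entailed — 'Hugo froze the juice' is causative; it entails the inchoative 'the juice froze'.
(d) Entailed — the narrative places the watching before the spilling.
(e) Not entailed — Dara spilled the water, not the juice; the juice belongs to the freezing event.

(a), (b), (c), (d)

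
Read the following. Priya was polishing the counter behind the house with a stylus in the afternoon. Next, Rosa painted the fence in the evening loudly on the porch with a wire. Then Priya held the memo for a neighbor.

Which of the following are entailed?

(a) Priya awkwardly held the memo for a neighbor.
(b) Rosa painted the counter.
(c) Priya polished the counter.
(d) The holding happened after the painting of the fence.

(a) Not entailed — 'awkwardly' adds information not in the original event.
(b) Not entailed — Rosa painted the fence, not the counter; the counter belongs to the polishing event.
(c) Entailed — 'polish' is an activity; 'was polishing' entails that some polishing happened, so 'polished' holds.
(d) Entailed — the narrative places the painting before the holding.

(c), (d)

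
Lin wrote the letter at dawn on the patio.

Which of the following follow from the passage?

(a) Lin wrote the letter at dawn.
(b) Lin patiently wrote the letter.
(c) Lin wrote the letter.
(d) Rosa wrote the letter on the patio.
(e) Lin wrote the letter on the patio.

(a), (c), (e)

(a) Entailed — dropping 'on the patio' leaves a sub-description the original still satisfies.
(b) Not entailed — 'patiently' adds information not in the original event.
(c) Entailed — every conjunct here is already in the original writing event.
(d) Not entailed — the passage has Lin writing the letter, not Rosa.
(e) Entailed — dropping 'at dawn' leaves a sub-description the original still satisfies.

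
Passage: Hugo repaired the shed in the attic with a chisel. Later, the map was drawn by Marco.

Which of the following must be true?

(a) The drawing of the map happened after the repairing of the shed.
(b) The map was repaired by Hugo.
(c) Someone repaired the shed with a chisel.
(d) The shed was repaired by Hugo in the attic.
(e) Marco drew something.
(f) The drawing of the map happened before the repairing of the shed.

(a), (c), (d), (e)

(a) Entailed — the narrative places the repairing before the drawing.
(b) Not entailed — Hugo repaired the shed, not the map; the map belongs to the drawing event.
(c) Entailed — dropping 'in the attic' and generalizing the agent leaves a sub-description the original still satisfies.
(d) Entailed — the original entails any weakening of itself; this just drops 'with a chisel'.
(e) Entailed — the original entails any weakening of itself; this just generalizes the patient.
(f) Not entailed — the narrative places the repairing before the drawing, not after.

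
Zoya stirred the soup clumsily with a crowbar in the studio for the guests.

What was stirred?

'the soup' marks the patient of the stirring event.

the soup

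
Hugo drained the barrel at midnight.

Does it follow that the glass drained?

Nothing is said about any glass; only the barrel is affected.

no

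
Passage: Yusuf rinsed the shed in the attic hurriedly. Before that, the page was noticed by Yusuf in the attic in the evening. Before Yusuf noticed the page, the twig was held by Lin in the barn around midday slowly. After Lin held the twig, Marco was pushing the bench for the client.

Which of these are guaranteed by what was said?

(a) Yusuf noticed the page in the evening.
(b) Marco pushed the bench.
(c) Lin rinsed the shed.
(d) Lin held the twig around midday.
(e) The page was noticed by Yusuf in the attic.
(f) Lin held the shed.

(a) Entailed — this follows by dropping conjuncts from the noticing event's description.
(b) Entailed — 'push' is an activity; 'was pushing' entails that some pushing happened, so 'pushed' holds.
(c) Not entailed — the passage has Yusuf rinsing the shed, not Lin.
(d) Entailed — this follows by dropping conjuncts from the holding event's description.
(e) Entailed — this follows by dropping conjuncts from the noticing event's description.
(f) Not entailed — Lin held the twig, not the shed; the shed belongs to the rinsing event.

(a), (b), (d), (e)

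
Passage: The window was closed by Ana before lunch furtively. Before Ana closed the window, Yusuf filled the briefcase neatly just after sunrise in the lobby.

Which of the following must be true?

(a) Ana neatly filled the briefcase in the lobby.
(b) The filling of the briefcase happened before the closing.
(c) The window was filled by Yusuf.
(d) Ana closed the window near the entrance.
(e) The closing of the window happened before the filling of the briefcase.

(b)

(a) Not entailed — the passage has Yusuf filling the briefcase, not Ana.
(b) Entailed — the narrative places the filling before the closing.
(c) Not entailed — Yusuf filled the briefcase, not the window; the window belongs to the closing event.
(d) Not entailed — 'near the entrance' adds information not in the original event.
(e) Not entailed — the narrative places the filling before the closing, not after.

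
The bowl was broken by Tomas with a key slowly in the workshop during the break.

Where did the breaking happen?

'in the workshop' marks the location of the breaking event.

in the workshop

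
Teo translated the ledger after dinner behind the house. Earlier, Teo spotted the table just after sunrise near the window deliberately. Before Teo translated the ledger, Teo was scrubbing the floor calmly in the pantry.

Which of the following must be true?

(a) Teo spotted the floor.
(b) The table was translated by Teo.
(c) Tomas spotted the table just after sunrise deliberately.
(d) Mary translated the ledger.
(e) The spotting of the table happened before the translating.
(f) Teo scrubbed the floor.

(a) Not entailed — Teo spotted the table, not the floor; the floor belongs to the scrubbing event.
(b) Not entailed — Teo translated the ledger, not the table; the table belongs to the spotting event.
(c) Not entailed — the passage has Teo spotting the table, not Tomas.
(d) Not entailed — the passage has Teo translating the ledger, not Mary.
(e) Entailed — the narrative places the spotting before the translating.
(f) Entailed — 'scrub' is an activity; 'was scrubbing' entails that some scrubbing happened, so 'scrubbed' holds.

(e), (f)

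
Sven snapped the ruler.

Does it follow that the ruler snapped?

'Sven snapped the ruler' is the causative; it entails the inchoative 'the ruler snapped'.

yes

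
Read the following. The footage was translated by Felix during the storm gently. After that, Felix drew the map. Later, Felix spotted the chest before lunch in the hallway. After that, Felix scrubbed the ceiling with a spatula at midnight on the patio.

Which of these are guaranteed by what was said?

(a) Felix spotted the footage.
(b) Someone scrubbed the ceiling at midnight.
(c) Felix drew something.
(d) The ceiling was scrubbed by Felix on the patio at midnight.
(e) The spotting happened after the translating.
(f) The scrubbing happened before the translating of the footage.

(a) Not entailed — Felix spotted the chest, not the footage; the footage belongs to the translating event.
(b) Entailed — dropping 'on the patio', 'with a spatula' and generalizing the agent leaves a sub-description the original still satisfies.
(c) Entailed — this follows by dropping conjuncts from the drawing event's description.
(d) Entailed — the original entails any weakening of itself; this just drops 'with a spatula'.
(e) Entailed — the narrative places the translating before the spotting.
(f) Not entailed — the narrative places the translating before the scrubbing, not after.

(b), (c), (d), (e)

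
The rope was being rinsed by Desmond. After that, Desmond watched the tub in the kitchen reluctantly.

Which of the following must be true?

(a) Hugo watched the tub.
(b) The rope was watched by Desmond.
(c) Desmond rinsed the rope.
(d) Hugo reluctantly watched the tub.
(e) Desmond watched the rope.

(a) Not entailed — the passage has Desmond watching the tub, not Hugo.
(b) Not entailed — Desmond watched the tub, not the rope; the rope belongs to the rinsing event.
(c) Entailed — 'rinse' is an activity; 'was rinsing' entails that some rinsing happened, so 'rinsed' holds.
(d) Not entailed — the passage has Desmond watching the tub, not Hugo.
(e) Not entailed — Desmond watched the tub, not the rope; the rope belongs to the rinsing event.

(c)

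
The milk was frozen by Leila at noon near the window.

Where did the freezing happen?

near the window

'near the window' marks the location of the freezing event.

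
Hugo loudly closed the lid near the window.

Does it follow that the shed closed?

Nothing is said about any shed; only the lid is affected.

no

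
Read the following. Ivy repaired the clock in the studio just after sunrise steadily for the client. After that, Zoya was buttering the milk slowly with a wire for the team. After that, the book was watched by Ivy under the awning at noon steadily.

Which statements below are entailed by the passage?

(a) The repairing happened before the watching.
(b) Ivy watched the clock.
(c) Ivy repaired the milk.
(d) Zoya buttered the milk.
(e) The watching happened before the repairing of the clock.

(a) Entailed — the narrative places the repairing before the watching.
(b) Not entailed — Ivy watched the book, not the clock; the clock belongs to the repairing event.
(c) Not entailed — Ivy repaired the clock, not the milk; the milk belongs to the buttering event.
(d) Not entailed — 'was buttering' is progressive on an accomplishment; it does not entail the completed 'buttered'.
(e) Not entailed — the narrative places the repairing before the watching, not after.

(a)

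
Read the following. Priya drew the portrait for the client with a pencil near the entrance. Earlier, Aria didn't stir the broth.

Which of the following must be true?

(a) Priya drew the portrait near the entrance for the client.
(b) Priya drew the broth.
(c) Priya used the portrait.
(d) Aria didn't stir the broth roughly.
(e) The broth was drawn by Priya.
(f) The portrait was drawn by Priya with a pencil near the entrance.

(a), (d), (f)

(a) Entailed — every conjunct here is already in the original drawing event.
(b) Not entailed — Priya drew the portrait, not the broth; the broth belongs to the stirring event.
(c) Not entailed — the portrait is the patient, not an instrument — Priya used a pencil.
(d) Entailed — under negation, adding a further restriction is entailed: if no such stirring event occurred, none occurred roughly either.
(e) Not entailed — Priya drew the portrait, not the broth; the broth belongs to the stirring event.
(f) Entailed — every conjunct here is already in the original drawing event.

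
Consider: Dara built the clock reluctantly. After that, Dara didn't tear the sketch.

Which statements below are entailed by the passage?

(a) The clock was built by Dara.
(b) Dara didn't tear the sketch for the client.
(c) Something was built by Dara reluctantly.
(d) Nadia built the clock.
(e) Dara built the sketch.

(a), (b), (c)

(a) Entailed — every conjunct here is already in the original building event.
(b) Entailed — under negation, adding a further restriction is entailed: if no such tearing event occurred, none occurred for the client either.
(c) Entailed — generalizing the patient leaves a sub-description the original still satisfies.
(d) Not entailed — the passage has Dara building the clock, not Nadia.
(e) Not entailed — Dara built the clock, not the sketch; the sketch belongs to the tearing event.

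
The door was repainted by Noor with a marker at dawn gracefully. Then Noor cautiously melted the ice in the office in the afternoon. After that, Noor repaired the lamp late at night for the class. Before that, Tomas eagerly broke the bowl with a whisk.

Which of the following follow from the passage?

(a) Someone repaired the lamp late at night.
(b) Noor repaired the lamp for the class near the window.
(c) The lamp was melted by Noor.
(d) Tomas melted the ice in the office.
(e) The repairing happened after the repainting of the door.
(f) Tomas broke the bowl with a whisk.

(a) Entailed — every conjunct here is already in the original repairing event.
(b) Not entailed — 'near the window' adds information not in the original event.
(c) Not entailed — Noor melted the ice, not the lamp; the lamp belongs to the repairing event.
(d) Not entailed — the passage has Noor melting the ice, not Tomas.
(e) Entailed — the narrative places the repainting before the repairing.
(f) Entailed — this follows by dropping conjuncts from the breaking event's description.

(a), (e), (f)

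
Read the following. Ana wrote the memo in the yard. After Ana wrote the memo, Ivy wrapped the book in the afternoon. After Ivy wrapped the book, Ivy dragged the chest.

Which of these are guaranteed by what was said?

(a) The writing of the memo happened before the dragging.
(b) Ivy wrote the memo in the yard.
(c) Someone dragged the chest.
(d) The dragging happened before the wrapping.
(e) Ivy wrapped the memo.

(a) Entailed — the narrative places the writing before the dragging.
(b) Not entailed — the passage has Ana writing the memo, not Ivy.
(c) Entailed — this follows by dropping conjuncts from the dragging event's description.
(d) Not entailed — the narrative places the wrapping before the dragging, not after.
(e) Not entailed — Ivy wrapped the book, not the memo; the memo belongs to the writing event.

(a), (c)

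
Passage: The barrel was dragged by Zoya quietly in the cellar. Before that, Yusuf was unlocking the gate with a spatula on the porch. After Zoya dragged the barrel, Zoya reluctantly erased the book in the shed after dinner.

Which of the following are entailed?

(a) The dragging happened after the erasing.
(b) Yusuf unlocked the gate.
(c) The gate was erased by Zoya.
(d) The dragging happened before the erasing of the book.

(d)

(a) Not entailed — the narrative places the dragging before the erasing, not after.
(b) Not entailed — 'was unlocking' is progressive on an accomplishment; it does not entail the completed 'unlocked'.
(c) Not entailed — Zoya erased the book, not the gate; the gate belongs to the unlocking event.
(d) Entailed — the narrative places the dragging before the erasing.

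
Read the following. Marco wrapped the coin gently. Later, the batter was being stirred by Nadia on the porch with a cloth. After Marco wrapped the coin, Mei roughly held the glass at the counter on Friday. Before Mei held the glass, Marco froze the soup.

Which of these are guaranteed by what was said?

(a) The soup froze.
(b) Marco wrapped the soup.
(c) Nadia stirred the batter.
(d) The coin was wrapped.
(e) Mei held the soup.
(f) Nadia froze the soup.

(a), (c), (d)

(a) Entailed — 'Marco froze the soup' is causative; it entails the inchoative 'the soup froze'.
(b) Not entailed — Marco wrapped the coin, not the soup; the soup belongs to the freezing event.
(c) Entailed — 'stir' is an activity; 'was stirring' entails that some stirring happened, so 'stirred' holds.
(d) Entailed — every conjunct here is already in the original wrapping event.
(e) Not entailed — Mei held the glass, not the soup; the soup belongs to the freezing event.
(f) Not entailed — the passage has Marco freezing the soup, not Nadia.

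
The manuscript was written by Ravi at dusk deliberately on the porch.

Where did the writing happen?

'on the porch' marks the location of the writing event.

on the porch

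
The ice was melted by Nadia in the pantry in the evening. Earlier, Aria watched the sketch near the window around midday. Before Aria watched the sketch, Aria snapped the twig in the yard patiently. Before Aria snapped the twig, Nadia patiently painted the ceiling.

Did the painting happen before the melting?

yes

The narrative orders the painting before the melting.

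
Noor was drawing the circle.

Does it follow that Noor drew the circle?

no

'was drawing' is progressive; for an accomplishment like 'draw the circle', it doesn't entail completion.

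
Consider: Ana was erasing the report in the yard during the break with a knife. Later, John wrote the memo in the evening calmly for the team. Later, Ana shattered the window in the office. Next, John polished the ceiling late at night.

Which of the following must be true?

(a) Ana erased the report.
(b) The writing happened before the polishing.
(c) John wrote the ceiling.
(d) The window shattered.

(a) Not entailed — 'was erasing' is progressive on an accomplishment; it does not entail the completed 'erased'.
(b) Entailed — the narrative places the writing before the polishing.
(c) Not entailed — John wrote the memo, not the ceiling; the ceiling belongs to the polishing event.
(d) Entailed — 'Ana shattered the window' is causative; it entails the inchoative 'the window shattered'.

(b), (d)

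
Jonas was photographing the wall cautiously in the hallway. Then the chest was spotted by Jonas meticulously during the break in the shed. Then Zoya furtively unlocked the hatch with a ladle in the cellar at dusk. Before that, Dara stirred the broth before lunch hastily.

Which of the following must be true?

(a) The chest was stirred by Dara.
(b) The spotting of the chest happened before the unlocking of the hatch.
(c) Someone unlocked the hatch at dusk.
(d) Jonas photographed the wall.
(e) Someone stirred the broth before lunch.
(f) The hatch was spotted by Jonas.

(a) Not entailed — Dara stirred the broth, not the chest; the chest belongs to the spotting event.
(b) Entailed — the narrative places the spotting before the unlocking.
(c) Entailed — the original entails any weakening of itself; this just drops 'furtively', 'in the cellar', 'with a ladle' and generalizes the agent.
(d) Not entailed — 'was photographing' is progressive on an accomplishment; it does not entail the completed 'photographed'.
(e) Entailed — dropping 'hastily' and generalizing the agent leaves a sub-description the original still satisfies.
(f) Not entailed — Jonas spotted the chest, not the hatch; the hatch belongs to the unlocking event.

(b), (c), (e)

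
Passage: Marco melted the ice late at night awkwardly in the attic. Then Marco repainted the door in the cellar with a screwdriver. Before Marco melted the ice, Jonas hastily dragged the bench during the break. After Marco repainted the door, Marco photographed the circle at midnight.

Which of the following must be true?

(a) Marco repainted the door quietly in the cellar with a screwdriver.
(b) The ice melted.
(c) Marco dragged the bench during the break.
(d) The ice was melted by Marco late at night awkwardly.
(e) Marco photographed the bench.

(b), (d)

(a) Not entailed — 'quietly' adds information not in the original event.
(b) Entailed — 'Marco melted the ice' is causative; it entails the inchoative 'the ice melted'.
(c) Not entailed — the passage has Jonas dragging the bench, not Marco.
(d) Entailed — this follows by dropping conjuncts from the melting event's description.
(e) Not entailed — Marco photographed the circle, not the bench; the bench belongs to the dragging event.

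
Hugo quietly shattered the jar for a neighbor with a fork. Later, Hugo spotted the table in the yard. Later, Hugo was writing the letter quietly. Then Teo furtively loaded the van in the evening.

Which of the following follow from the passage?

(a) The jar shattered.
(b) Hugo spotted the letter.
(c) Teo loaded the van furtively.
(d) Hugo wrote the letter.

(a) Entailed — 'Hugo shattered the jar' is causative; it entails the inchoative 'the jar shattered'.
(b) Not entailed — Hugo spotted the table, not the letter; the letter belongs to the writing event.
(c) Entailed — the original entails any weakening of itself; this just drops 'in the evening'.
(d) Not entailed — 'was writing' is progressive on an accomplishment; it does not entail the completed 'wrote'.

(a), (c)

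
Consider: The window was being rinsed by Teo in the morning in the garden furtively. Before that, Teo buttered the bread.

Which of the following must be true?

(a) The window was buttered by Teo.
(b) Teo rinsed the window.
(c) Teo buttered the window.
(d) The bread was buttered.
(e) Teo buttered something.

(a) Not entailed — Teo buttered the bread, not the window; the window belongs to the rinsing event.
(b) Entailed — 'rinse' is an activity; 'was rinsing' entails that some rinsing happened, so 'rinsed' holds.
(c) Not entailed — Teo buttered the bread, not the window; the window belongs to the rinsing event.
(d) Entailed — generalizing the agent leaves a sub-description the original still satisfies.
(e) Entailed — this follows by dropping conjuncts from the buttering event's description.

(b), (d), (e)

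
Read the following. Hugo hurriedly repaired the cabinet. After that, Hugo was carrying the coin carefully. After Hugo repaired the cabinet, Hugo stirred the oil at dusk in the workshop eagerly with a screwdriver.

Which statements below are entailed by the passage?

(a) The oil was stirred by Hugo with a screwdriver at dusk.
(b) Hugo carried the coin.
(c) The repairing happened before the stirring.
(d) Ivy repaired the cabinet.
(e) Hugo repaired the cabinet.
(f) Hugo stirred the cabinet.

(a), (b), (c), (e)

(a) Entailed — this follows by dropping conjuncts from the stirring event's description.
(b) Entailed — 'carry' is an activity; 'was carrying' entails that some carrying happened, so 'carried' holds.
(c) Entailed — the narrative places the repairing before the stirring.
(d) Not entailed — the passage has Hugo repairing the cabinet, not Ivy.
(e) Entailed — every conjunct here is already in the original repairing event.
(f) Not entailed — Hugo stirred the oil, not the cabinet; the cabinet belongs to the repairing event.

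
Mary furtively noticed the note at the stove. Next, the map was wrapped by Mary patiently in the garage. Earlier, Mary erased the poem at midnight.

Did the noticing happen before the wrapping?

yes

The narrative orders the noticing before the wrapping.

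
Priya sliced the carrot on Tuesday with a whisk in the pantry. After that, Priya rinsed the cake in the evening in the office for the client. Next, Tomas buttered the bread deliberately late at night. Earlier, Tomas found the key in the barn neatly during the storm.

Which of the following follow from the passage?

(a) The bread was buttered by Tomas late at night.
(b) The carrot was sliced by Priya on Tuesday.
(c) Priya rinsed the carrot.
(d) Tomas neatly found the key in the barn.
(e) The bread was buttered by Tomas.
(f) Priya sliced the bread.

(a) Entailed — the original entails any weakening of itself; this just drops 'deliberately'.
(b) Entailed — dropping 'with a whisk', 'in the pantry' leaves a sub-description the original still satisfies.
(c) Not entailed — Priya rinsed the cake, not the carrot; the carrot belongs to the slicing event.
(d) Entailed — this follows by dropping conjuncts from the finding event's description.
(e) Entailed — dropping 'late at night', 'deliberately' leaves a sub-description the original still satisfies.
(f) Not entailed — Priya sliced the carrot, not the bread; the bread belongs to the buttering event.

(a), (b), (d), (e)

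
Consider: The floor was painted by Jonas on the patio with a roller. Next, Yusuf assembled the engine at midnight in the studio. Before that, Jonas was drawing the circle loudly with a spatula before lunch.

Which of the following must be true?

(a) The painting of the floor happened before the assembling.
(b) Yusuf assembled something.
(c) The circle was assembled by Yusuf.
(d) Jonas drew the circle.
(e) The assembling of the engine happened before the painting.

(a), (b)

(a) Entailed — the narrative places the painting before the assembling.
(b) Entailed — this follows by dropping conjuncts from the assembling event's description.
(c) Not entailed — Yusuf assembled the engine, not the circle; the circle belongs to the drawing event.
(d) Not entailed — 'was drawing' is progressive on an accomplishment; it does not entail the completed 'drew'.
(e) Not entailed — the narrative places the painting before the assembling, not after.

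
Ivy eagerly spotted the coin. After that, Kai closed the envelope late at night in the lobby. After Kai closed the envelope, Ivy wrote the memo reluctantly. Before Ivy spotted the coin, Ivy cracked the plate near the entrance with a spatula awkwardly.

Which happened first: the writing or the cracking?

the cracking

The connectives place the cracking before the writing.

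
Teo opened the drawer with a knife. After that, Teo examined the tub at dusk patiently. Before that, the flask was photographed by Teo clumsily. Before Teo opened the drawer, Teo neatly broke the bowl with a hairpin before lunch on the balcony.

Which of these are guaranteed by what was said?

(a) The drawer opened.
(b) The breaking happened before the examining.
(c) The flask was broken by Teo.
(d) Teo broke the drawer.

(a), (b)

(a) Entailed — 'Teo opened the drawer' is causative; it entails the inchoative 'the drawer opened'.
(b) Entailed — the narrative places the breaking before the examining.
(c) Not entailed — Teo broke the bowl, not the flask; the flask belongs to the photographing event.
(d) Not entailed — Teo broke the bowl, not the drawer; the drawer belongs to the opening event.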